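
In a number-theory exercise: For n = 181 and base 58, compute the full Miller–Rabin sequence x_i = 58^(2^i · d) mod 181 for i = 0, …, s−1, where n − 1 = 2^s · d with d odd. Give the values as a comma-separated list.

n − 1 = 180 = 2^2 · 45, so s = 2 and d = 45.
x_0 = 58^45 mod 181 = 162.
x_1 = 162^2 mod 181 = 180.

162, 180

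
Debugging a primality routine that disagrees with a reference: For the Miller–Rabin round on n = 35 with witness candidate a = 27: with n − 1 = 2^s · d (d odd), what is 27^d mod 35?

n − 1 = 34 = 2^1 · 17, so s = 1 and d = 17.
27^17 mod 35 = 27.

27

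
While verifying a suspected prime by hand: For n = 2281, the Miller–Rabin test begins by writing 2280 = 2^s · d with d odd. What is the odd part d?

Halving: 2280 → 1140 → 570 → 285; 285 is odd.
So 2280 = 2^3 · 285.

285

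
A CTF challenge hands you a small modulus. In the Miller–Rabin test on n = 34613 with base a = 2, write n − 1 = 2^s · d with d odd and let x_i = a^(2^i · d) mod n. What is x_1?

n − 1 = 34612 = 2^2 · 8653, so s = 2 and d = 8653.
x_0 = 2^8653 mod 34613 = 11399.
x_1 = 11399^2 mod 34613 = 34612.

34612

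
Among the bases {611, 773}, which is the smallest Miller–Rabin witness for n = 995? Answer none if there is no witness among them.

611

n − 1 = 994 = 2^1 · 497, so s = 1 and d = 497.
Base 611: x_0 = 611^497 mod 995 = 196. x_0 ∉ {1, 994} and s = 1, so 611 is a Miller–Rabin witness and 995 is composite.
Base 773: x_0 = 773^497 mod 995 = 68. x_0 ∉ {1, 994} and s = 1, so 773 is a Miller–Rabin witness and 995 is composite.
The smallest witness among the given bases is 611.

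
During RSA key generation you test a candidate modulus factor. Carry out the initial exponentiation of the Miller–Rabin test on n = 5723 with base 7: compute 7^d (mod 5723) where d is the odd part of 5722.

1251

n − 1 = 5722 = 2^1 · 2861, so s = 1 and d = 2861.
7^2861 mod 5723 = 1251.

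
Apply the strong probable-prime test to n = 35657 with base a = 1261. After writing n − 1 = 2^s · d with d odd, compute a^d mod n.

n − 1 = 35656 = 2^3 · 4457, so s = 3 and d = 4457.
By repeated squaring, 1261^4457 ≡ 8909 (mod 35657).

8909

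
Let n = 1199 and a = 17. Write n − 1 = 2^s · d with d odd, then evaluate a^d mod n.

n − 1 = 1198 = 2^1 · 599, so s = 1 and d = 599.
17^599 mod 1199 = 849.

849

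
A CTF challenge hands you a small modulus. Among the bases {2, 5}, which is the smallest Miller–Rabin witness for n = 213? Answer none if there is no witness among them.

2

n − 1 = 212 = 2^2 · 53, so s = 2 and d = 53.
Base 2: x_0 = 2^53 mod 213 = 83. x_0 is neither 1 nor 212, so continue squaring. x_1 = 83^2 mod 213 = 73. Reached i = s−1 = 1 without hitting −1: 2 is a Miller–Rabin witness and 213 is composite.
Base 5: x_0 = 5^53 mod 213 = 125. x_0 is neither 1 nor 212, so continue squaring. x_1 = 125^2 mod 213 = 76. Reached i = s−1 = 1 without hitting −1: 5 is a Miller–Rabin witness and 213 is composite.
The smallest witness among the given bases is 2.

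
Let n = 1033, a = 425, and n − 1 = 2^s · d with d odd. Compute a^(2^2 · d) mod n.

n − 1 = 1032 = 2^3 · 129, so s = 3 and d = 129.
By repeated squaring, 425^129 ≡ 1 (mod 1033).
x_0 = 1.
x_1 = 1^2 mod 1033 = 1.
x_2 = 1^2 mod 1033 = 1.

1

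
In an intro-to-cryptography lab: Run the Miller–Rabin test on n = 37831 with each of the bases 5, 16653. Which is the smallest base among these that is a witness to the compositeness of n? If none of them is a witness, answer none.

n − 1 = 37830 = 2^1 · 18915, so s = 1 and d = 18915.
Base 5: x_0 = 5^18915 mod 37831 = 1. x_0 = 1, so 5 is not a witness.
Base 16653: x_0 = 16653^18915 mod 37831 = 1. x_0 = 1, so 16653 is not a witness.
No listed base is a witness for 37831.

none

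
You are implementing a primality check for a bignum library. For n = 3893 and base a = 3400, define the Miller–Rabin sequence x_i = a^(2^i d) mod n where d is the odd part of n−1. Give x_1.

n − 1 = 3892 = 2^2 · 973, so s = 2 and d = 973.
x_0 = 3400^973 mod 3893 = 2380.
x_1 = 2380^2 mod 3893 = 85.

85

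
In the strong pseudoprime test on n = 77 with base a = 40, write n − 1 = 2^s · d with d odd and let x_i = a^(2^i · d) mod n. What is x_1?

n − 1 = 76 = 2^2 · 19, so s = 2 and d = 19.
x_0 = 40^19 mod 77 = 19.
x_1 = 19^2 mod 77 = 53.

53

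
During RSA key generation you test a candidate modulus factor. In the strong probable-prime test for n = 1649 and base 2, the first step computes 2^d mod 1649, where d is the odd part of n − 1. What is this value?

n − 1 = 1648 = 2^4 · 103, so s = 4 and d = 103.
Repeated squaring mod 1649: 2^1 ≡ 2, 2^2 ≡ 4, 2^4 ≡ 16, 2^8 ≡ 256, 2^16 ≡ 1225, 2^32 ≡ 35, 2^64 ≡ 1225.
103 = 64 + 32 + 4 + 2 + 1, so 2^103 ≡ 1225·35·16·4·2 ≡ 128 (mod 1649).

128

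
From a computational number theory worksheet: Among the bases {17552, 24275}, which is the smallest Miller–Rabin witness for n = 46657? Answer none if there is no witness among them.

17552

n − 1 = 46656 = 2^6 · 729, so s = 6 and d = 729.
Base 17552: x_0 = 17552^729 mod 46657 = 35144. x_0 is neither 1 nor 46656, so continue squaring. x_1 = 35144^2 mod 46657 = 43289. x_2 = 43289^2 mod 46657 = 5773. x_3 = 5773^2 mod 46657 = 14431. x_4 = 14431^2 mod 46657 = 23570. x_5 = 23570^2 mod 46657 = 1. x_5 = 1 but x_4 ≠ ±1, a nontrivial square root of 1 — 17552 is a witness and 46657 is composite.
Base 24275: x_0 = 24275^729 mod 46657 = 43289. x_0 is neither 1 nor 46656, so continue squaring. x_1 = 43289^2 mod 46657 = 5773. x_2 = 5773^2 mod 46657 = 14431. x_3 = 14431^2 mod 46657 = 23570. x_4 = 23570^2 mod 46657 = 1. x_4 = 1 but x_3 ≠ ±1, a nontrivial square root of 1 — 24275 is a witness and 46657 is composite.
The smallest witness among the given bases is 17552.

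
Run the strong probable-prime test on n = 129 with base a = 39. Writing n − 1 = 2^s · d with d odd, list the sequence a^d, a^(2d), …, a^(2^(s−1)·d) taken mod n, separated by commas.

n − 1 = 128 = 2^7 · 1, so s = 7 and d = 1.
x_0 = 39^1 mod 129 = 39.
x_1 = 39^2 mod 129 = 102.
x_2 = 102^2 mod 129 = 84.
x_3 = 84^2 mod 129 = 90.
x_4 = 90^2 mod 129 = 102.
x_5 = 102^2 mod 129 = 84.
x_6 = 84^2 mod 129 = 90.

39, 102, 84, 90, 102, 84, 90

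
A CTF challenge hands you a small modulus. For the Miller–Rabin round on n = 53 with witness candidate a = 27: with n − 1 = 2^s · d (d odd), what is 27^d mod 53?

23

n − 1 = 52 = 2^2 · 13, so s = 2 and d = 13.
Repeated squaring mod 53: 27^1 ≡ 27, 27^2 ≡ 40, 27^4 ≡ 10, 27^8 ≡ 47.
13 = 8 + 4 + 1, so 27^13 ≡ 47·10·27 ≡ 23 (mod 53).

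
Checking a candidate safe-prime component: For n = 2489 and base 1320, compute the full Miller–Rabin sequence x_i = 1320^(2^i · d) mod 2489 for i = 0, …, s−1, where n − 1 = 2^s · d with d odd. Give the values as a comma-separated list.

415, 484, 290

n − 1 = 2488 = 2^3 · 311, so s = 3 and d = 311.
x_0 = 1320^311 mod 2489 = 415.
x_1 = 415^2 mod 2489 = 484.
x_2 = 484^2 mod 2489 = 290.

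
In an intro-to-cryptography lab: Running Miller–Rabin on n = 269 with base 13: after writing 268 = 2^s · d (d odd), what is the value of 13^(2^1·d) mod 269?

n − 1 = 268 = 2^2 · 67, so s = 2 and d = 67.
x_0 = 13^67 mod 269 = 268.
x_1 = 268^2 mod 269 = 1.

1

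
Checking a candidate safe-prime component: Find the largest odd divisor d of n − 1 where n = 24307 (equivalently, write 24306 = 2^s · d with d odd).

12153

Halving: 24306 → 12153; 12153 is odd.
So 24306 = 2^1 · 12153.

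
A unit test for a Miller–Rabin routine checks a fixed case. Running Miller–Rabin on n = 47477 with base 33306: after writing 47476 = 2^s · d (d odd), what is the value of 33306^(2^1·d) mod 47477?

n − 1 = 47476 = 2^2 · 11869, so s = 2 and d = 11869.
Repeated squaring mod 47477: 33306^1 ≡ 33306, 33306^2 ≡ 37008, 33306^4 ≡ 23045, 33306^8 ≡ 41780, 33306^16 ≡ 29018, 33306^32 ≡ 39729, 33306^64 ≡ 20576, 33306^128 ≡ 19367, 33306^256 ≡ 12389, 33306^512 ≡ 41657, 33306^1024 ≡ 21299, 33306^2048 ≡ 4666, 33306^4096 ≡ 27090, 33306^8192 ≡ 16111.
11869 = 8192 + 2048 + 1024 + 512 + 64 + 16 + 8 + 4 + 1, so 33306^11869 ≡ 16111·4666·21299·41657·20576·29018·41780·23045·33306 ≡ 16068 (mod 47477).
x_0 = 16068.
x_1 = 16068^2 mod 47477 = 698.

698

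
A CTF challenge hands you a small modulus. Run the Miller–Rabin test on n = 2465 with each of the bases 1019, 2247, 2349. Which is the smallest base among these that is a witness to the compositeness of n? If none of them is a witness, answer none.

2247

n − 1 = 2464 = 2^5 · 77, so s = 5 and d = 77.
Base 1019: x_0 = 1019^77 mod 2465 = 2464. x_0 = 2464 ≡ −1, so 1019 is not a witness.
Base 2247: x_0 = 2247^77 mod 2465 = 1032. x_0 is neither 1 nor 2464, so continue squaring. x_1 = 1032^2 mod 2465 = 144. x_2 = 144^2 mod 2465 = 1016. x_3 = 1016^2 mod 2465 = 1886. x_4 = 1886^2 mod 2465 = 1. x_4 = 1 but x_3 ≠ ±1, a nontrivial square root of 1 — 2247 is a witness and 2465 is composite.
Base 2349: x_0 = 2349^77 mod 2465 = 29. x_0 is neither 1 nor 2464, so continue squaring. x_1 = 29^2 mod 2465 = 841. x_2 = 841^2 mod 2465 = 2291. x_3 = 2291^2 mod 2465 = 696. x_4 = 696^2 mod 2465 = 1276. Reached i = s−1 = 4 without hitting −1: 2349 is a Miller–Rabin witness and 2465 is composite.
The smallest witness among the given bases is 2247.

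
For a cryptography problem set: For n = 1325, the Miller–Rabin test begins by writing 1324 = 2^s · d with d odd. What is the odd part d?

331

Halving: 1324 → 662 → 331; 331 is odd.
So 1324 = 2^2 · 331.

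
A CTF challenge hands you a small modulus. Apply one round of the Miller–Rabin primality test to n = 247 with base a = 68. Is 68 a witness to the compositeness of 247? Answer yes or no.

no

n − 1 = 246 = 2^1 · 123, so s = 1 and d = 123.
x_0 = 68^123 mod 247 = 1.
x_0 = 1, so 68 is not a witness.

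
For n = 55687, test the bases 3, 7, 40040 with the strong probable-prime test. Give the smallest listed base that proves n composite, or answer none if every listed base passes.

3

n − 1 = 55686 = 2^1 · 27843, so s = 1 and d = 27843.
Base 3: x_0 = 3^27843 mod 55687 = 7949. x_0 ∉ {1, 55686} and s = 1, so 3 is a Miller–Rabin witness and 55687 is composite.
Base 7: x_0 = 7^27843 mod 55687 = 27138. x_0 ∉ {1, 55686} and s = 1, so 7 is a Miller–Rabin witness and 55687 is composite.
Base 40040: x_0 = 40040^27843 mod 55687 = 24642. x_0 ∉ {1, 55686} and s = 1, so 40040 is a Miller–Rabin witness and 55687 is composite.
The smallest witness among the given bases is 3.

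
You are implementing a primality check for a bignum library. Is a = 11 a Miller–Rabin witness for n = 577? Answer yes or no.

no

n − 1 = 576 = 2^6 · 9, so s = 6 and d = 9.
x_0 = 11^9 mod 577 = 263.
x_0 is neither 1 nor 576, so continue squaring.
x_1 = 263^2 mod 577 = 506.
x_2 = 506^2 mod 577 = 425.
x_3 = 425^2 mod 577 = 24.
x_4 = 24^2 mod 577 = 576.
x_4 ≡ −1, so 11 is not a witness.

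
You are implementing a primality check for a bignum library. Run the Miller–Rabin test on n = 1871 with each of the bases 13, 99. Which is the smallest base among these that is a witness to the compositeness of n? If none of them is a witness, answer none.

none

n − 1 = 1870 = 2^1 · 935, so s = 1 and d = 935.
Base 13: x_0 = 13^935 mod 1871 = 1. x_0 = 1, so 13 is not a witness.
Base 99: x_0 = 99^935 mod 1871 = 1870. x_0 = 1870 ≡ −1, so 99 is not a witness.
No listed base is a witness for 1871.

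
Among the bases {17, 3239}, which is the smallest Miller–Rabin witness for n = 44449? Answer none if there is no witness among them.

n − 1 = 44448 = 2^5 · 1389, so s = 5 and d = 1389.
Base 17: x_0 = 17^1389 mod 44449 = 14991. x_0 is neither 1 nor 44448, so continue squaring. x_1 = 14991^2 mod 44449 = 40386. x_2 = 40386^2 mod 44449 = 17390. x_3 = 17390^2 mod 44449 = 25553. x_4 = 25553^2 mod 44449 = 44448. x_4 ≡ −1, so 17 is not a witness.
Base 3239: x_0 = 3239^1389 mod 44449 = 18896. x_0 is neither 1 nor 44448, so continue squaring. x_1 = 18896^2 mod 44449 = 44448. x_1 ≡ −1, so 3239 is not a witness.
No listed base is a witness for 44449.

none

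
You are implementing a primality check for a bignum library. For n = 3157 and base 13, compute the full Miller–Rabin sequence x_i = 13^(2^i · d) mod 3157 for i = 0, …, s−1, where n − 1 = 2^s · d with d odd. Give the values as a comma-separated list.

1469, 1730

n − 1 = 3156 = 2^2 · 789, so s = 2 and d = 789.
x_0 = 13^789 mod 3157 = 1469.
x_1 = 1469^2 mod 3157 = 1730.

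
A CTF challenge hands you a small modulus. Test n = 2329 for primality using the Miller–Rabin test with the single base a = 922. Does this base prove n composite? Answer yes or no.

no

n − 1 = 2328 = 2^3 · 291, so s = 3 and d = 291.
x_0 = 922^291 mod 2329 = 1407.
x_0 is neither 1 nor 2328, so continue squaring.
x_1 = 1407^2 mod 2329 = 2328.
x_1 ≡ −1, so 922 is not a witness.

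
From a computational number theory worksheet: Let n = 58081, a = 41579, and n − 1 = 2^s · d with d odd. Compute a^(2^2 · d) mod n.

n − 1 = 58080 = 2^5 · 1815, so s = 5 and d = 1815.
x_0 = 41579^1815 mod 58081 = 16759.
x_1 = 16759^2 mod 58081 = 42446.
x_2 = 42446^2 mod 58081 = 48377.

48377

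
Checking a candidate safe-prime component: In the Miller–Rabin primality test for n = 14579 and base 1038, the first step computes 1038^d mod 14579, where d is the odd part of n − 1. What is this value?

13299

n − 1 = 14578 = 2^1 · 7289, so s = 1 and d = 7289.
Repeated squaring mod 14579: 1038^1 ≡ 1038, 1038^2 ≡ 13177, 1038^4 ≡ 12018, 1038^8 ≡ 12750, 1038^16 ≡ 6650, 1038^32 ≡ 4393, 1038^64 ≡ 10432, 1038^128 ≡ 8968, 1038^256 ≡ 7260, 1038^512 ≡ 4515, 1038^1024 ≡ 3783, 1038^2048 ≡ 9090, 1038^4096 ≡ 8907.
7289 = 4096 + 2048 + 1024 + 64 + 32 + 16 + 8 + 1, so 1038^7289 ≡ 8907·9090·3783·10432·4393·6650·12750·1038 ≡ 13299 (mod 14579).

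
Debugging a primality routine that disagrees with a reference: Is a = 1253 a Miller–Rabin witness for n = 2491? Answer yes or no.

n − 1 = 2490 = 2^1 · 1245, so s = 1 and d = 1245.
x_0 = 1253^1245 mod 2491 = 1920.
x_0 ∉ {1, 2490} and s = 1, so 1253 is a Miller–Rabin witness and 2491 is composite.

yes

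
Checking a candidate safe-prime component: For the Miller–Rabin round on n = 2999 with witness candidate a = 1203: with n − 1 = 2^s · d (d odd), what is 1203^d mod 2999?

2998

n − 1 = 2998 = 2^1 · 1499, so s = 1 and d = 1499.
1203^1499 mod 2999 = 2998.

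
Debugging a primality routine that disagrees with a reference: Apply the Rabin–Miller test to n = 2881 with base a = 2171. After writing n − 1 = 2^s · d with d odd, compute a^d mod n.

2037

n − 1 = 2880 = 2^6 · 45, so s = 6 and d = 45.
Repeated squaring mod 2881: 2171^1 ≡ 2171, 2171^2 ≡ 2806, 2171^4 ≡ 2744, 2171^8 ≡ 1483, 2171^16 ≡ 1086, 2171^32 ≡ 1067.
45 = 32 + 8 + 4 + 1, so 2171^45 ≡ 1067·1483·2744·2171 ≡ 2037 (mod 2881).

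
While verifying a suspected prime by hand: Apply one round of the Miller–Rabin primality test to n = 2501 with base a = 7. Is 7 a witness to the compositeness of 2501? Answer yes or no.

n − 1 = 2500 = 2^2 · 625, so s = 2 and d = 625.
x_0 = 7^625 mod 2501 = 2053.
x_0 is neither 1 nor 2500, so continue squaring.
x_1 = 2053^2 mod 2501 = 624.
Reached i = s−1 = 1 without hitting −1: 7 is a Miller–Rabin witness and 2501 is composite.

yes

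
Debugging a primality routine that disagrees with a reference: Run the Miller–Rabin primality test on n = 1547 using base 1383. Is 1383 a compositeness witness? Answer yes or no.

yes

n − 1 = 1546 = 2^1 · 773, so s = 1 and d = 773.
Repeated squaring mod 1547: 1383^1 ≡ 1383, 1383^2 ≡ 597, 1383^4 ≡ 599, 1383^8 ≡ 1444, 1383^16 ≡ 1327, 1383^32 ≡ 443, 1383^64 ≡ 1327, 1383^128 ≡ 443, 1383^256 ≡ 1327, 1383^512 ≡ 443.
773 = 512 + 256 + 4 + 1, so 1383^773 ≡ 443·1327·599·1383 ≡ 772 (mod 1547).
x_0 = 1383^773 mod 1547 = 772.
x_0 ∉ {1, 1546} and s = 1, so 1383 is a Miller–Rabin witness and 1547 is composite.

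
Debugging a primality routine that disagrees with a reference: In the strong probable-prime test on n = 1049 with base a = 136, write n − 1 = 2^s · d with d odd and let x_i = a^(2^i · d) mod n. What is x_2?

n − 1 = 1048 = 2^3 · 131, so s = 3 and d = 131.
x_0 = 136^131 mod 1049 = 461.
x_1 = 461^2 mod 1049 = 623.
x_2 = 623^2 mod 1049 = 1048.

1048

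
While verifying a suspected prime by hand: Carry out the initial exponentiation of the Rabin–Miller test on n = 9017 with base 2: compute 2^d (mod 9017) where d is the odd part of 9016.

128

n − 1 = 9016 = 2^3 · 1127, so s = 3 and d = 1127.
2^1127 mod 9017 = 128.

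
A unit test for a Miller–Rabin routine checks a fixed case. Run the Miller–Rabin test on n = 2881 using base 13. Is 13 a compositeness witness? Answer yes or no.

n − 1 = 2880 = 2^6 · 45, so s = 6 and d = 45.
Repeated squaring mod 2881: 13^1 ≡ 13, 13^2 ≡ 169, 13^4 ≡ 2632, 13^8 ≡ 1500, 13^16 ≡ 2820, 13^32 ≡ 840.
45 = 32 + 8 + 4 + 1, so 13^45 ≡ 840·1500·2632·13 ≡ 176 (mod 2881).
x_0 = 13^45 mod 2881 = 176.
x_0 is neither 1 nor 2880, so continue squaring.
x_1 = 176^2 mod 2881 = 2166.
x_2 = 2166^2 mod 2881 = 1288.
x_3 = 1288^2 mod 2881 = 2369.
x_4 = 2369^2 mod 2881 = 2854.
x_5 = 2854^2 mod 2881 = 729.
Reached i = s−1 = 5 without hitting −1: 13 is a Miller–Rabin witness and 2881 is composite.

yes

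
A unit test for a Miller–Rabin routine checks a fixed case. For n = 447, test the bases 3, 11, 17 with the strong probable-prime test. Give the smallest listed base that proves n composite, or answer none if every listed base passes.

n − 1 = 446 = 2^1 · 223, so s = 1 and d = 223.
Base 3: x_0 = 3^223 mod 447 = 444. x_0 ∉ {1, 446} and s = 1, so 3 is a Miller–Rabin witness and 447 is composite.
Base 11: x_0 = 11^223 mod 447 = 287. x_0 ∉ {1, 446} and s = 1, so 11 is a Miller–Rabin witness and 447 is composite.
Base 17: x_0 = 17^223 mod 447 = 17. x_0 ∉ {1, 446} and s = 1, so 17 is a Miller–Rabin witness and 447 is composite.
The smallest witness among the given bases is 3.

3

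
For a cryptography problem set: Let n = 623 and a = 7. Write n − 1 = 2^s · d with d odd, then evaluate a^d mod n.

n − 1 = 622 = 2^1 · 311, so s = 1 and d = 311.
By repeated squaring, 7^311 ≡ 280 (mod 623).

280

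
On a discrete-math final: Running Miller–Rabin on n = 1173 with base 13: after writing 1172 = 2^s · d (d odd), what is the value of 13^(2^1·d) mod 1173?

679

n − 1 = 1172 = 2^2 · 293, so s = 2 and d = 293.
x_0 = 13^293 mod 1173 = 676.
x_1 = 676^2 mod 1173 = 679.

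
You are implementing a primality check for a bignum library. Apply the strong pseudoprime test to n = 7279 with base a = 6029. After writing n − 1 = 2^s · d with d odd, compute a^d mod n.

n − 1 = 7278 = 2^1 · 3639, so s = 1 and d = 3639.
Repeated squaring mod 7279: 6029^1 ≡ 6029, 6029^2 ≡ 4794, 6029^4 ≡ 2633, 6029^8 ≡ 3081, 6029^16 ≡ 745, 6029^32 ≡ 1821, 6029^64 ≡ 4096, 6029^128 ≡ 6400, 6029^256 ≡ 1067, 6029^512 ≡ 2965, 6029^1024 ≡ 5472, 6029^2048 ≡ 4257.
3639 = 2048 + 1024 + 512 + 32 + 16 + 4 + 2 + 1, so 6029^3639 ≡ 4257·5472·2965·1821·745·2633·4794·6029 ≡ 2339 (mod 7279).

2339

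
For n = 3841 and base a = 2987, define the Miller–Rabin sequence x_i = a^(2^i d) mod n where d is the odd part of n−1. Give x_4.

n − 1 = 3840 = 2^8 · 15, so s = 8 and d = 15.
x_0 = 2987^15 mod 3841 = 1000.
x_1 = 1000^2 mod 3841 = 1340.
x_2 = 1340^2 mod 3841 = 1853.
x_3 = 1853^2 mod 3841 = 3596.
x_4 = 3596^2 mod 3841 = 2410.

2410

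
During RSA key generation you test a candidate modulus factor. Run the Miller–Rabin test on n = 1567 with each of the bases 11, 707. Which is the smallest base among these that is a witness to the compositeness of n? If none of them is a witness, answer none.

none

n − 1 = 1566 = 2^1 · 783, so s = 1 and d = 783.
Base 11: x_0 = 11^783 mod 1567 = 1566. x_0 = 1566 ≡ −1, so 11 is not a witness.
Base 707: x_0 = 707^783 mod 1567 = 1. x_0 = 1, so 707 is not a witness.
No listed base is a witness for 1567.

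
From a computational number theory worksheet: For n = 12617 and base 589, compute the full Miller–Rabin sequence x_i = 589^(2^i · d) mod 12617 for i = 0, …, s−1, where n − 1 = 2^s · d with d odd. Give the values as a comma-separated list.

n − 1 = 12616 = 2^3 · 1577, so s = 3 and d = 1577.
x_0 = 589^1577 mod 12617 = 3968.
x_1 = 3968^2 mod 12617 = 11625.
x_2 = 11625^2 mod 12617 = 12555.

3968, 11625, 12555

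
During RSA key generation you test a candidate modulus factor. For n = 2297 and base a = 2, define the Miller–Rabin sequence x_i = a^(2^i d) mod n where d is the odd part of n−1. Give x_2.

1

n − 1 = 2296 = 2^3 · 287, so s = 3 and d = 287.
x_0 = 2^287 mod 2297 = 1932.
x_1 = 1932^2 mod 2297 = 2296.
x_2 = 2296^2 mod 2297 = 1.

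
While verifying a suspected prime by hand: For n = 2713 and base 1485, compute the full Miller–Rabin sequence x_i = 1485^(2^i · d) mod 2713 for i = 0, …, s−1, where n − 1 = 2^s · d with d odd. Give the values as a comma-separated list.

2712, 1, 1

n − 1 = 2712 = 2^3 · 339, so s = 3 and d = 339.
x_0 = 1485^339 mod 2713 = 2712.
x_1 = 2712^2 mod 2713 = 1.
x_2 = 1^2 mod 2713 = 1.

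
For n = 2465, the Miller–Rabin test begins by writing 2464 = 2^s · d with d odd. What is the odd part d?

Halving: 2464 → 1232 → 616 → 308 → 154 → 77; 77 is odd.
So 2464 = 2^5 · 77.

77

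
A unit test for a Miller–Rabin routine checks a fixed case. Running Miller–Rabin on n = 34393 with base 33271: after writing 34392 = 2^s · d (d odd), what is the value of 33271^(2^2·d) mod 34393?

n − 1 = 34392 = 2^3 · 4299, so s = 3 and d = 4299.
By repeated squaring, 33271^4299 ≡ 12382 (mod 34393).
x_0 = 12382.
x_1 = 12382^2 mod 34393 = 24323.
x_2 = 24323^2 mod 34393 = 14336.

14336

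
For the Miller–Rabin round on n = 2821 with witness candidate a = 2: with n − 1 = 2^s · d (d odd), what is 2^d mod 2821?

2605

n − 1 = 2820 = 2^2 · 705, so s = 2 and d = 705.
Repeated squaring mod 2821: 2^1 ≡ 2, 2^2 ≡ 4, 2^4 ≡ 16, 2^8 ≡ 256, 2^16 ≡ 653, 2^32 ≡ 438, 2^64 ≡ 16, 2^128 ≡ 256, 2^256 ≡ 653, 2^512 ≡ 438.
705 = 512 + 128 + 64 + 1, so 2^705 ≡ 438·256·16·2 ≡ 2605 (mod 2821).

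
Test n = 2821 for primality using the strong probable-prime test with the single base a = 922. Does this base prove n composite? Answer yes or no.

no

n − 1 = 2820 = 2^2 · 705, so s = 2 and d = 705.
x_0 = 922^705 mod 2821 = 2820.
x_0 = 2820 ≡ −1, so 922 is not a witness.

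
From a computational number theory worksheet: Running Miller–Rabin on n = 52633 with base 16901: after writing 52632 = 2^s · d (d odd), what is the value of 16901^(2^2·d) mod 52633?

1

n − 1 = 52632 = 2^3 · 6579, so s = 3 and d = 6579.
x_0 = 16901^6579 mod 52633 = 29665.
x_1 = 29665^2 mod 52633 = 41098.
x_2 = 41098^2 mod 52633 = 1.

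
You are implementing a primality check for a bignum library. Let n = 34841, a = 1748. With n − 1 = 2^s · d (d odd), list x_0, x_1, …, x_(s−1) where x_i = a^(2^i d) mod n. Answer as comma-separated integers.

1, 1, 1

n − 1 = 34840 = 2^3 · 4355, so s = 3 and d = 4355.
x_0 = 1748^4355 mod 34841 = 1.
x_1 = 1^2 mod 34841 = 1.
x_2 = 1^2 mod 34841 = 1.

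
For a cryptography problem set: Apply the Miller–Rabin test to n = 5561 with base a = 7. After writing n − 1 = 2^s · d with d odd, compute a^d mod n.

n − 1 = 5560 = 2^3 · 695, so s = 3 and d = 695.
7^695 mod 5561 = 2966.

2966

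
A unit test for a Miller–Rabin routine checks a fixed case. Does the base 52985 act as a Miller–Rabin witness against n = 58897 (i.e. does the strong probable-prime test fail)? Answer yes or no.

n − 1 = 58896 = 2^4 · 3681, so s = 4 and d = 3681.
Repeated squaring mod 58897: 52985^1 ≡ 52985, 52985^2 ≡ 25823, 52985^4 ≡ 54392, 52985^8 ≡ 34457, 52985^16 ≡ 39123, 52985^32 ≡ 52790, 52985^64 ≡ 13648, 52985^128 ≡ 35590, 52985^256 ≡ 9218, 52985^512 ≡ 42050, 52985^1024 ≡ 55663, 52985^2048 ≡ 33987.
3681 = 2048 + 1024 + 512 + 64 + 32 + 1, so 52985^3681 ≡ 33987·55663·42050·13648·52790·52985 ≡ 45042 (mod 58897).
x_0 = 52985^3681 mod 58897 = 45042.
x_0 is neither 1 nor 58896, so continue squaring.
x_1 = 45042^2 mod 58897 = 15702.
x_2 = 15702^2 mod 58897 = 9962.
x_3 = 9962^2 mod 58897 = 58896.
x_3 ≡ −1, so 52985 is not a witness.

no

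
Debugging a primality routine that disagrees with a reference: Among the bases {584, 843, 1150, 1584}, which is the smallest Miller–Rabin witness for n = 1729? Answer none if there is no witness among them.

n − 1 = 1728 = 2^6 · 27, so s = 6 and d = 27.
Base 584: x_0 = 584^27 mod 1729 = 1728. x_0 = 1728 ≡ −1, so 584 is not a witness.
Base 843: x_0 = 843^27 mod 1729 = 1084. x_0 is neither 1 nor 1728, so continue squaring. x_1 = 1084^2 mod 1729 = 1065. x_2 = 1065^2 mod 1729 = 1. x_2 = 1 but x_1 ≠ ±1, a nontrivial square root of 1 — 843 is a witness and 1729 is composite.
Base 1150: x_0 = 1150^27 mod 1729 = 645. x_0 is neither 1 nor 1728, so continue squaring. x_1 = 645^2 mod 1729 = 1065. x_2 = 1065^2 mod 1729 = 1. x_2 = 1 but x_1 ≠ ±1, a nontrivial square root of 1 — 1150 is a witness and 1729 is composite.
Base 1584: x_0 = 1584^27 mod 1729 = 1331. x_0 is neither 1 nor 1728, so continue squaring. x_1 = 1331^2 mod 1729 = 1065. x_2 = 1065^2 mod 1729 = 1. x_2 = 1 but x_1 ≠ ±1, a nontrivial square root of 1 — 1584 is a witness and 1729 is composite.
The smallest witness among the given bases is 843.

843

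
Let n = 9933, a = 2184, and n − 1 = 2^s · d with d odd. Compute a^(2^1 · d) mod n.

8442

n − 1 = 9932 = 2^2 · 2483, so s = 2 and d = 2483.
x_0 = 2184^2483 mod 9933 = 4935.
x_1 = 4935^2 mod 9933 = 8442.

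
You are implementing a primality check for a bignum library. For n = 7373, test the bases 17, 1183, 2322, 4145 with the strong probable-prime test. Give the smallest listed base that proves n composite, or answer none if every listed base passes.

n − 1 = 7372 = 2^2 · 1843, so s = 2 and d = 1843.
Base 17: x_0 = 17^1843 mod 7373 = 6226. x_0 is neither 1 nor 7372, so continue squaring. x_1 = 6226^2 mod 7373 = 3215. Reached i = s−1 = 1 without hitting −1: 17 is a Miller–Rabin witness and 7373 is composite.
Base 1183: x_0 = 1183^1843 mod 7373 = 191. x_0 is neither 1 nor 7372, so continue squaring. x_1 = 191^2 mod 7373 = 6989. Reached i = s−1 = 1 without hitting −1: 1183 is a Miller–Rabin witness and 7373 is composite.
Base 2322: x_0 = 2322^1843 mod 7373 = 7271. x_0 is neither 1 nor 7372, so continue squaring. x_1 = 7271^2 mod 7373 = 3031. Reached i = s−1 = 1 without hitting −1: 2322 is a Miller–Rabin witness and 7373 is composite.
Base 4145: x_0 = 4145^1843 mod 7373 = 3356. x_0 is neither 1 nor 7372, so continue squaring. x_1 = 3356^2 mod 7373 = 4165. Reached i = s−1 = 1 without hitting −1: 4145 is a Miller–Rabin witness and 7373 is composite.
The smallest witness among the given bases is 17.

17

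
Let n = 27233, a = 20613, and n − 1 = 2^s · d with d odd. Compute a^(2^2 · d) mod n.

n − 1 = 27232 = 2^5 · 851, so s = 5 and d = 851.
x_0 = 20613^851 mod 27233 = 13769.
x_1 = 13769^2 mod 27233 = 16448.
x_2 = 16448^2 mod 27233 = 4082.

4082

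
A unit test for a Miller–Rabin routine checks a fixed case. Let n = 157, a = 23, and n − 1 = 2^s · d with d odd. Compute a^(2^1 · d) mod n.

156

n − 1 = 156 = 2^2 · 39, so s = 2 and d = 39.
x_0 = 23^39 mod 157 = 28.
x_1 = 28^2 mod 157 = 156.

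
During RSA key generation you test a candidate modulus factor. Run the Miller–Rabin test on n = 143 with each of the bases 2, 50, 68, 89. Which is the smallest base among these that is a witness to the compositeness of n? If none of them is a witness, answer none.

n − 1 = 142 = 2^1 · 71, so s = 1 and d = 71.
Base 2: x_0 = 2^71 mod 143 = 46. x_0 ∉ {1, 142} and s = 1, so 2 is a Miller–Rabin witness and 143 is composite.
Base 50: x_0 = 50^71 mod 143 = 6. x_0 ∉ {1, 142} and s = 1, so 50 is a Miller–Rabin witness and 143 is composite.
Base 68: x_0 = 68^71 mod 143 = 35. x_0 ∉ {1, 142} and s = 1, so 68 is a Miller–Rabin witness and 143 is composite.
Base 89: x_0 = 89^71 mod 143 = 45. x_0 ∉ {1, 142} and s = 1, so 89 is a Miller–Rabin witness and 143 is composite.
The smallest witness among the given bases is 2.

2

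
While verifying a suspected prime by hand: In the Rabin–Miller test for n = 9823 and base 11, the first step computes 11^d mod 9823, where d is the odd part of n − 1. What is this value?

n − 1 = 9822 = 2^1 · 4911, so s = 1 and d = 4911.
Repeated squaring mod 9823: 11^1 ≡ 11, 11^2 ≡ 121, 11^4 ≡ 4818, 11^8 ≡ 1375, 11^16 ≡ 4609, 11^32 ≡ 5555, 11^64 ≡ 3982, 11^128 ≡ 2002, 11^256 ≡ 220, 11^512 ≡ 9108, 11^1024 ≡ 429, 11^2048 ≡ 7227, 11^4096 ≡ 638.
4911 = 4096 + 512 + 256 + 32 + 8 + 4 + 2 + 1, so 11^4911 ≡ 638·9108·220·5555·1375·4818·121·11 ≡ 1122 (mod 9823).

1122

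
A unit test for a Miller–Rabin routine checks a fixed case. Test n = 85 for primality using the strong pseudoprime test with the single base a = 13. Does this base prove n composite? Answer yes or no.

n − 1 = 84 = 2^2 · 21, so s = 2 and d = 21.
Repeated squaring mod 85: 13^1 ≡ 13, 13^2 ≡ 84, 13^4 ≡ 1, 13^8 ≡ 1, 13^16 ≡ 1.
21 = 16 + 4 + 1, so 13^21 ≡ 1·1·13 ≡ 13 (mod 85).
x_0 = 13^21 mod 85 = 13.
x_0 is neither 1 nor 84, so continue squaring.
x_1 = 13^2 mod 85 = 84.
x_1 ≡ −1, so 13 is not a witness.

no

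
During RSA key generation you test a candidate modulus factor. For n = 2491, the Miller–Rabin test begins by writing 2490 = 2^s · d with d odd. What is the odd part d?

1245

Halving: 2490 → 1245; 1245 is odd.
So 2490 = 2^1 · 1245.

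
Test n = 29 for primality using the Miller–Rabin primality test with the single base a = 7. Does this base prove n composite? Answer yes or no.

no

n − 1 = 28 = 2^2 · 7, so s = 2 and d = 7.
x_0 = 7^7 mod 29 = 1.
x_0 = 1, so 7 is not a witness.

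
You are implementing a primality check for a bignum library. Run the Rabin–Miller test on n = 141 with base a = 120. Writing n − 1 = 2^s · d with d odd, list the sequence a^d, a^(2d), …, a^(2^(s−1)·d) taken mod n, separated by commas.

n − 1 = 140 = 2^2 · 35, so s = 2 and d = 35.
x_0 = 120^35 mod 141 = 78.
x_1 = 78^2 mod 141 = 21.

78, 21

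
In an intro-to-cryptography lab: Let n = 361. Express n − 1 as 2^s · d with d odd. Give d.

Halving: 360 → 180 → 90 → 45; 45 is odd.
So 360 = 2^3 · 45.

45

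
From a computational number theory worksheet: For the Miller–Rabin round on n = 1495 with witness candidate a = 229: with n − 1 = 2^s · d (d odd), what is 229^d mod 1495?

1149

n − 1 = 1494 = 2^1 · 747, so s = 1 and d = 747.
229^747 mod 1495 = 1149.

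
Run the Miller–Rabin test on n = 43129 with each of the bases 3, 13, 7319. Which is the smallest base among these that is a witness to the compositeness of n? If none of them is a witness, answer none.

n − 1 = 43128 = 2^3 · 5391, so s = 3 and d = 5391.
Base 3: x_0 = 3^5391 mod 43129 = 31541. x_0 is neither 1 nor 43128, so continue squaring. x_1 = 31541^2 mod 43129 = 21167. x_2 = 21167^2 mod 43129 = 17837. Reached i = s−1 = 2 without hitting −1: 3 is a Miller–Rabin witness and 43129 is composite.
Base 13: x_0 = 13^5391 mod 43129 = 9065. x_0 is neither 1 nor 43128, so continue squaring. x_1 = 9065^2 mod 43129 = 13480. x_2 = 13480^2 mod 43129 = 7923. Reached i = s−1 = 2 without hitting −1: 13 is a Miller–Rabin witness and 43129 is composite.
Base 7319: x_0 = 7319^5391 mod 43129 = 18974. x_0 is neither 1 nor 43128, so continue squaring. x_1 = 18974^2 mod 43129 = 14913. x_2 = 14913^2 mod 43129 = 24445. Reached i = s−1 = 2 without hitting −1: 7319 is a Miller–Rabin witness and 43129 is composite.
The smallest witness among the given bases is 3.

3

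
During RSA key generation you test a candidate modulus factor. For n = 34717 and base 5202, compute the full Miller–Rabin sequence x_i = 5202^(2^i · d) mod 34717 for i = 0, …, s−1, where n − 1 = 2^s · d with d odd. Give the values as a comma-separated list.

14594, 30758

n − 1 = 34716 = 2^2 · 8679, so s = 2 and d = 8679.
x_0 = 5202^8679 mod 34717 = 14594.
x_1 = 14594^2 mod 34717 = 30758.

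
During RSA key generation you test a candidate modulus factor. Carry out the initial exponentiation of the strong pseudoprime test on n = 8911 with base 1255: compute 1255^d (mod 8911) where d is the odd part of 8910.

n − 1 = 8910 = 2^1 · 4455, so s = 1 and d = 4455.
1255^4455 mod 8911 = 1.

1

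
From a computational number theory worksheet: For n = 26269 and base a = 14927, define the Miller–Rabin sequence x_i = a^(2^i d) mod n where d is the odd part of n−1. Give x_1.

n − 1 = 26268 = 2^2 · 6567, so s = 2 and d = 6567.
x_0 = 14927^6567 mod 26269 = 4819.
x_1 = 4819^2 mod 26269 = 965.

965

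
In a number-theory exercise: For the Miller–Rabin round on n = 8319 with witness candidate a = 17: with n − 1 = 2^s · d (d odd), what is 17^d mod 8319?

3173

n − 1 = 8318 = 2^1 · 4159, so s = 1 and d = 4159.
17^4159 mod 8319 = 3173.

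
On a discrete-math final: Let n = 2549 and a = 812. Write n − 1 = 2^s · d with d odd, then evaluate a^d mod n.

357

n − 1 = 2548 = 2^2 · 637, so s = 2 and d = 637.
By repeated squaring, 812^637 ≡ 357 (mod 2549).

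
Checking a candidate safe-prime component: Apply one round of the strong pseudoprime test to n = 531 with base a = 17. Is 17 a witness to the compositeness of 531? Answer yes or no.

n − 1 = 530 = 2^1 · 265, so s = 1 and d = 265.
x_0 = 17^265 mod 531 = 449.
x_0 ∉ {1, 530} and s = 1, so 17 is a Miller–Rabin witness and 531 is composite.

yes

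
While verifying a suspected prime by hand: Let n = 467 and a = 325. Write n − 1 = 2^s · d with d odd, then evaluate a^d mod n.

n − 1 = 466 = 2^1 · 233, so s = 1 and d = 233.
325^233 mod 467 = 1.

1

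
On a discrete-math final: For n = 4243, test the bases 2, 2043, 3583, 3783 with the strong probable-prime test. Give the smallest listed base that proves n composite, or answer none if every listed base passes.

n − 1 = 4242 = 2^1 · 2121, so s = 1 and d = 2121.
Base 2: x_0 = 2^2121 mod 4243 = 4242. x_0 = 4242 ≡ −1, so 2 is not a witness.
Base 2043: x_0 = 2043^2121 mod 4243 = 1. x_0 = 1, so 2043 is not a witness.
Base 3583: x_0 = 3583^2121 mod 4243 = 4242. x_0 = 4242 ≡ −1, so 3583 is not a witness.
Base 3783: x_0 = 3783^2121 mod 4243 = 1. x_0 = 1, so 3783 is not a witness.
No listed base is a witness for 4243.

none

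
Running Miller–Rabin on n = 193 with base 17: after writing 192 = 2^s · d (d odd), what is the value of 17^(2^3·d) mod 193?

9

n − 1 = 192 = 2^6 · 3, so s = 6 and d = 3.
x_0 = 17^3 mod 193 = 88.
x_1 = 88^2 mod 193 = 24.
x_2 = 24^2 mod 193 = 190.
x_3 = 190^2 mod 193 = 9.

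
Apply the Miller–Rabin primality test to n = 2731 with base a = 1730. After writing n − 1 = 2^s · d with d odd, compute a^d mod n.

2730

n − 1 = 2730 = 2^1 · 1365, so s = 1 and d = 1365.
Repeated squaring mod 2731: 1730^1 ≡ 1730, 1730^2 ≡ 2455, 1730^4 ≡ 2439, 1730^8 ≡ 603, 1730^16 ≡ 386, 1730^32 ≡ 1522, 1730^64 ≡ 596, 1730^128 ≡ 186, 1730^256 ≡ 1824, 1730^512 ≡ 618, 1730^1024 ≡ 2315.
1365 = 1024 + 256 + 64 + 16 + 4 + 1, so 1730^1365 ≡ 2315·1824·596·386·2439·1730 ≡ 2730 (mod 2731).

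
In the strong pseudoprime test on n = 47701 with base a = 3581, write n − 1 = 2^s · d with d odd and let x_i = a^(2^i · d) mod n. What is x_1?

n − 1 = 47700 = 2^2 · 11925, so s = 2 and d = 11925.
x_0 = 3581^11925 mod 47701 = 37633.
x_1 = 37633^2 mod 47701 = 47700.

47700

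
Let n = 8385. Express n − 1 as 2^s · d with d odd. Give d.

131

Halving: 8384 → 4192 → 2096 → 1048 → 524 → 262 → 131; 131 is odd.
So 8384 = 2^6 · 131.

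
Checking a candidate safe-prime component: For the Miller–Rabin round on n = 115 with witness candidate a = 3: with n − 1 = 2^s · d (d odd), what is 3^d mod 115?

78

n − 1 = 114 = 2^1 · 57, so s = 1 and d = 57.
3^57 mod 115 = 78.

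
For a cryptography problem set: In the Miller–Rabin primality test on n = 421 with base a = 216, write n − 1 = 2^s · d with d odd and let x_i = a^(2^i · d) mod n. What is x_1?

n − 1 = 420 = 2^2 · 105, so s = 2 and d = 105.
x_0 = 216^105 mod 421 = 392.
x_1 = 392^2 mod 421 = 420.

420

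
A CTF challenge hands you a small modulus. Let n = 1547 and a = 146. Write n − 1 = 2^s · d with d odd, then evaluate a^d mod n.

958

n − 1 = 1546 = 2^1 · 773, so s = 1 and d = 773.
146^773 mod 1547 = 958.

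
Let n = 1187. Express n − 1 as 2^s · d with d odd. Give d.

593

Halving: 1186 → 593; 593 is odd.
So 1186 = 2^1 · 593.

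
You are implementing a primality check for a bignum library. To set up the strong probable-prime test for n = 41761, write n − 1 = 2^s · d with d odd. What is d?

1305

Halving: 41760 → 20880 → 10440 → 5220 → 2610 → 1305; 1305 is odd.
So 41760 = 2^5 · 1305.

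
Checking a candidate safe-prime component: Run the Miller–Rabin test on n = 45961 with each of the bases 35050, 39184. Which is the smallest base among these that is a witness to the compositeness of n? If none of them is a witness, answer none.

35050

n − 1 = 45960 = 2^3 · 5745, so s = 3 and d = 5745.
Base 35050: x_0 = 35050^5745 mod 45961 = 23074. x_0 is neither 1 nor 45960, so continue squaring. x_1 = 23074^2 mod 45961 = 43213. x_2 = 43213^2 mod 45961 = 13900. Reached i = s−1 = 2 without hitting −1: 35050 is a Miller–Rabin witness and 45961 is composite.
Base 39184: x_0 = 39184^5745 mod 45961 = 23168. x_0 is neither 1 nor 45960, so continue squaring. x_1 = 23168^2 mod 45961 = 23666. x_2 = 23666^2 mod 45961 = 44771. Reached i = s−1 = 2 without hitting −1: 39184 is a Miller–Rabin witness and 45961 is composite.
The smallest witness among the given bases is 35050.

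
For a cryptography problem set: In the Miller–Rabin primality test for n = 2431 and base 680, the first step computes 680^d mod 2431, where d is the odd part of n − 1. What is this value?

1156

n − 1 = 2430 = 2^1 · 1215, so s = 1 and d = 1215.
680^1215 mod 2431 = 1156.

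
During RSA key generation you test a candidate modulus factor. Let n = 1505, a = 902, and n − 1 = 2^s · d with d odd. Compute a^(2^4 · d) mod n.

n − 1 = 1504 = 2^5 · 47, so s = 5 and d = 47.
x_0 = 902^47 mod 1505 = 1203.
x_1 = 1203^2 mod 1505 = 904.
x_2 = 904^2 mod 1505 = 1.
x_3 = 1^2 mod 1505 = 1.
x_4 = 1^2 mod 1505 = 1.

1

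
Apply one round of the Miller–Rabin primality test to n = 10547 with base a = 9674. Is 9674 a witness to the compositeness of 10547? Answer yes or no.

yes

n − 1 = 10546 = 2^1 · 5273, so s = 1 and d = 5273.
Repeated squaring mod 10547: 9674^1 ≡ 9674, 9674^2 ≡ 2745, 9674^4 ≡ 4467, 9674^8 ≡ 9712, 9674^16 ≡ 1123, 9674^32 ≡ 6036, 9674^64 ≡ 3958, 9674^128 ≡ 3469, 9674^256 ≡ 10381, 9674^512 ≡ 6462, 9674^1024 ≡ 1871, 9674^2048 ≡ 9584, 9674^4096 ≡ 9780.
5273 = 4096 + 1024 + 128 + 16 + 8 + 1, so 9674^5273 ≡ 9780·1871·3469·1123·9712·9674 ≡ 4677 (mod 10547).
x_0 = 9674^5273 mod 10547 = 4677.
x_0 ∉ {1, 10546} and s = 1, so 9674 is a Miller–Rabin witness and 10547 is composite.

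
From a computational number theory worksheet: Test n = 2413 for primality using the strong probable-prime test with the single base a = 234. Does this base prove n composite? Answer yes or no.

no

n − 1 = 2412 = 2^2 · 603, so s = 2 and d = 603.
x_0 = 234^603 mod 2413 = 1.
x_0 = 1, so 234 is not a witness.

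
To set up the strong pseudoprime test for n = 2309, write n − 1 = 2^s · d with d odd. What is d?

577

Halving: 2308 → 1154 → 577; 577 is odd.
So 2308 = 2^2 · 577.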